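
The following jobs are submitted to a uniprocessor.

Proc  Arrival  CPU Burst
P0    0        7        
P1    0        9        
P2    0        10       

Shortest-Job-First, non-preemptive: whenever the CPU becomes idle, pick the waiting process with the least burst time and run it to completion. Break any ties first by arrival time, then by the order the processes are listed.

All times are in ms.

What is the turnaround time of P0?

Gantt: | P0 0-7 | P1 7-16 | P2 16-26 |
Completion: P0=7  P1=16  P2=26
Turnaround(P0) = completion − arrival = 7 − 0 = 7

7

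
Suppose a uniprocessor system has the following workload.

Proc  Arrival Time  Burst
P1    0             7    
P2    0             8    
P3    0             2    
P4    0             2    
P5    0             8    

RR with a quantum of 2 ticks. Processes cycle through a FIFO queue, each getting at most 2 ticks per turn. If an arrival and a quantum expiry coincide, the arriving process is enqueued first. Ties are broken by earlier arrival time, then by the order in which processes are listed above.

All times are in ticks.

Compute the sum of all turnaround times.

89

Schedule: | P1 0-2 | P2 2-4 | P3 4-6 | P4 6-8 | P5 8-10 | P1 10-12 | P2 12-14 | P5 14-16 | P1 16-18 | P2 18-20 | P5 20-22 | P1 22-23 | P2 23-25 | P5 25-27 |
Completion: P1=23  P2=25  P3=6  P4=8  P5=27
Turnaround = completion − arrival: P1=23, P2=25, P3=6, P4=8, P5=27
Total turnaround = 23 + 25 + 6 + 8 + 27 = 89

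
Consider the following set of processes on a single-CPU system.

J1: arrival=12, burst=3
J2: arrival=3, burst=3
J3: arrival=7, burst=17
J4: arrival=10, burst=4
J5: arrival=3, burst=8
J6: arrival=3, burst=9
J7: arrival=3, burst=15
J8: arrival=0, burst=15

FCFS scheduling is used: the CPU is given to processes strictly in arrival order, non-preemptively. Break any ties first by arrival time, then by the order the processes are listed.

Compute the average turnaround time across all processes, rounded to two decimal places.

Gantt: | J8 0-15 | J2 15-18 | J5 18-26 | J6 26-35 | J7 35-50 | J3 50-67 | J4 67-71 | J1 71-74 |
Completion: J1=74  J2=18  J3=67  J4=71  J5=26  J6=35  J7=50  J8=15
Turnaround (C−A): J1=62  J2=15  J3=60  J4=61  J5=23  J6=32  J7=47  J8=15
Turnaround times: J1=62, J2=15, J3=60, J4=61, J5=23, J6=32, J7=47, J8=15
Average turnaround = (62+15+60+61+23+32+47+15) / 8 = 315/8 = 39.38

39.38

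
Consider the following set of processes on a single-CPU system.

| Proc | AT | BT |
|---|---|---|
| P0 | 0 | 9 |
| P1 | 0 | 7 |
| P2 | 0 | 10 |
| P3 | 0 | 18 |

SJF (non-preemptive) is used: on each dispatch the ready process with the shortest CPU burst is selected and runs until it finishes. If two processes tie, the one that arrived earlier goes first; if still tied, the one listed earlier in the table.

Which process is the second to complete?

Gantt: | P1 0-7 | P0 7-16 | P2 16-26 | P3 26-44 |
Completion: P0=16  P1=7  P2=26  P3=44
Turnaround (C−A): P0=16  P1=7  P2=26  P3=44
Finish order: P1 → P0 → P2 → P3

P0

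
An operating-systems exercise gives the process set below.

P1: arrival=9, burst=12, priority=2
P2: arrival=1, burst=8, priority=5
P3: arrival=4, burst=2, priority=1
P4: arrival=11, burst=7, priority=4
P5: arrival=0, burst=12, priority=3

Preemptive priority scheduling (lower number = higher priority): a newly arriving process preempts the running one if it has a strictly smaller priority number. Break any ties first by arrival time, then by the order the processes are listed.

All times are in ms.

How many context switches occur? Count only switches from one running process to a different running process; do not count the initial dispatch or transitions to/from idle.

Gantt: | P5 0-4 | P3 4-6 | P5 6-9 | P1 9-21 | P5 21-26 | P4 26-33 | P2 33-41 |
Completion: P1=21  P2=41  P3=6  P4=33  P5=26

6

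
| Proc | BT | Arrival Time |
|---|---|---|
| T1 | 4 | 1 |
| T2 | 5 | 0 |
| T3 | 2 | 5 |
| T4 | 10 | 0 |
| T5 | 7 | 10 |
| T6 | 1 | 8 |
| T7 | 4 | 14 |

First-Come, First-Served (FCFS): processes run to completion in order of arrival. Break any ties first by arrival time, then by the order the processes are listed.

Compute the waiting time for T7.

Timeline: | T2 0-5 | T4 5-15 | T1 15-19 | T3 19-21 | T6 21-22 | T5 22-29 | T7 29-33 |
Completion: T1=19  T2=5  T3=21  T4=15  T5=29  T6=22  T7=33
Turnaround (C−A): T1=18  T2=5  T3=16  T4=15  T5=19  T6=14  T7=19
Waiting(T7) = turnaround − burst = 19 − 4 = 15

15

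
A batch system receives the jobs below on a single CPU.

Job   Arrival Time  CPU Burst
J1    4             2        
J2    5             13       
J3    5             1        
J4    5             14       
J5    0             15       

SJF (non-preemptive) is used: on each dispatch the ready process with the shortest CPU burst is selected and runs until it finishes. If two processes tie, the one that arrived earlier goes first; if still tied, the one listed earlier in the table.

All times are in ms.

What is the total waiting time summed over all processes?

Gantt: | J5 0-15 | J3 15-16 | J1 16-18 | J2 18-31 | J4 31-45 |
Completion: J1=18  J2=31  J3=16  J4=45  J5=15
Turnaround (C−A): J1=14  J2=26  J3=11  J4=40  J5=15
Waiting = turnaround − burst: J1=12, J2=13, J3=10, J4=26, J5=0
Total waiting = 12 + 13 + 10 + 26 + 0 = 61

61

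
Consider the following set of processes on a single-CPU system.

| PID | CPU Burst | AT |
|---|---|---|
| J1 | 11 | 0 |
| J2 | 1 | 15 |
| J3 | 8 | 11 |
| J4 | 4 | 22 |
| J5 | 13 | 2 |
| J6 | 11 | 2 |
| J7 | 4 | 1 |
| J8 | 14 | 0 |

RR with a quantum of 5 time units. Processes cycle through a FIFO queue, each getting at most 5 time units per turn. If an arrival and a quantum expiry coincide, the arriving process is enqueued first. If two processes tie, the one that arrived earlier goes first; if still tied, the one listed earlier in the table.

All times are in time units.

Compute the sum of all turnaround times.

357

Schedule: | J1 0-5 | J8 5-10 | J7 10-14 | J5 14-19 | J6 19-24 | J1 24-29 | J8 29-34 | J3 34-39 | J2 39-40 | J5 40-45 | J4 45-49 | J6 49-54 | J1 54-55 | J8 55-59 | J3 59-62 | J5 62-65 | J6 65-66 |
Completion: J1=55  J2=40  J3=62  J4=49  J5=65  J6=66  J7=14  J8=59
Turnaround = completion − arrival: J1=55, J2=25, J3=51, J4=27, J5=63, J6=64, J7=13, J8=59
Total turnaround = 55 + 25 + 51 + 27 + 63 + 64 + 13 + 59 = 357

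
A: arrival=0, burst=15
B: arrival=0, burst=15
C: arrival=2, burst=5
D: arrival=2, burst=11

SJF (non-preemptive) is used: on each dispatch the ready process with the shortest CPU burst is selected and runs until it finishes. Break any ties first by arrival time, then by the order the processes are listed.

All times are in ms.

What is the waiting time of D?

18

Gantt: | A 0-15 | C 15-20 | D 20-31 | B 31-46 |
Completion: A=15  B=46  C=20  D=31
Waiting(D) = turnaround − burst = 29 − 11 = 18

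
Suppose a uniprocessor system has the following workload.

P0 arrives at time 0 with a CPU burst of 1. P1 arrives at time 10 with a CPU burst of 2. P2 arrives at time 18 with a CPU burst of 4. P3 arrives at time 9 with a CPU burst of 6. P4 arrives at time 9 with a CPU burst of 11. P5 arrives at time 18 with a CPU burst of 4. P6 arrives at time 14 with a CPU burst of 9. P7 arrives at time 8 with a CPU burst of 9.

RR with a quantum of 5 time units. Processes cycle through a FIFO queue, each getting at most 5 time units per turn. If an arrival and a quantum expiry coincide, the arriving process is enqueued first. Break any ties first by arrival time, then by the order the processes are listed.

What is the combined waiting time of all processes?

Schedule: | P0 0-1 | idle 1-8 | P7 8-13 | P3 13-18 | P4 18-23 | P1 23-25 | P7 25-29 | P6 29-34 | P2 34-38 | P5 38-42 | P3 42-43 | P4 43-48 | P6 48-52 | P4 52-53 |
Completion: P0=1  P1=25  P2=38  P3=43  P4=53  P5=42  P6=52  P7=29
Turnaround (C−A): P0=1  P1=15  P2=20  P3=34  P4=44  P5=24  P6=38  P7=21
Waiting = turnaround − burst: P0=0, P1=13, P2=16, P3=28, P4=33, P5=20, P6=29, P7=12
Total waiting = 0 + 13 + 16 + 28 + 33 + 20 + 29 + 12 = 151

151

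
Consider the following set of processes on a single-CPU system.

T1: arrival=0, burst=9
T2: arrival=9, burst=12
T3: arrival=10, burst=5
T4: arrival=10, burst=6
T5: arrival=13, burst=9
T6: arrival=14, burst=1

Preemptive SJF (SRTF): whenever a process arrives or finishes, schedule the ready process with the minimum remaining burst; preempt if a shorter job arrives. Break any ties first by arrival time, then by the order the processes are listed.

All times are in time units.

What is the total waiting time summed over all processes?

37

Gantt: | T1 0-9 | T2 9-10 | T3 10-15 | T6 15-16 | T4 16-22 | T5 22-31 | T2 31-42 |
Completion: T1=9  T2=42  T3=15  T4=22  T5=31  T6=16
Waiting = turnaround − burst: T1=0, T2=21, T3=0, T4=6, T5=9, T6=1
Total waiting = 0 + 21 + 0 + 6 + 9 + 1 = 37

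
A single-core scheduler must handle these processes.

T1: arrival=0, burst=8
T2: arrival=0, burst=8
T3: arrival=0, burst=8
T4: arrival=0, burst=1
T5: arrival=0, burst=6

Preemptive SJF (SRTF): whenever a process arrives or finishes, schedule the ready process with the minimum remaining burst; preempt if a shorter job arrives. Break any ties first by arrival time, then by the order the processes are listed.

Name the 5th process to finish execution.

T3

Timeline: | T4 0-1 | T5 1-7 | T1 7-15 | T2 15-23 | T3 23-31 |
Completion: T1=15  T2=23  T3=31  T4=1  T5=7
Turnaround (C−A): T1=15  T2=23  T3=31  T4=1  T5=7
Finish order: T4 → T5 → T1 → T2 → T3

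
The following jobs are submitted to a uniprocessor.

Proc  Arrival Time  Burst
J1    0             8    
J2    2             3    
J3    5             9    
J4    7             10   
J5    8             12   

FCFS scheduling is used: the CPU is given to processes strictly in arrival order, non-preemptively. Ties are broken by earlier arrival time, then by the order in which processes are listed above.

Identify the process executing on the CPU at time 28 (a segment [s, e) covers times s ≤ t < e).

J4

Timeline: | J1 0-8 | J2 8-11 | J3 11-20 | J4 20-30 | J5 30-42 |
Completion: J1=8  J2=11  J3=20  J4=30  J5=42
Turnaround (C−A): J1=8  J2=9  J3=15  J4=23  J5=34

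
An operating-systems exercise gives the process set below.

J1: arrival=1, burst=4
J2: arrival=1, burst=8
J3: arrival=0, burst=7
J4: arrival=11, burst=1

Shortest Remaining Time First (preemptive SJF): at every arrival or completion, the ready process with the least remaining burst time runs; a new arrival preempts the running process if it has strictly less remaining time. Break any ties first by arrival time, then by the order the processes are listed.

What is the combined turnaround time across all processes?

35

Gantt: | J3 0-1 | J1 1-5 | J3 5-11 | J4 11-12 | J2 12-20 |
Completion: J1=5  J2=20  J3=11  J4=12
Turnaround = completion − arrival: J1=4, J2=19, J3=11, J4=1
Total turnaround = 4 + 19 + 11 + 1 = 35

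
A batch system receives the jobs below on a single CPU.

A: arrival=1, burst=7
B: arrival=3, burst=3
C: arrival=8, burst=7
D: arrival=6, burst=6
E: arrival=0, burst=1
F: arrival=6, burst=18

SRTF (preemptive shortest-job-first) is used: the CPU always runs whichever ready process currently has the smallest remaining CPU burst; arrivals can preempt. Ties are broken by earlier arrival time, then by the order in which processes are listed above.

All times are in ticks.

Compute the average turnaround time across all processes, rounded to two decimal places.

Timeline: | E 0-1 | A 1-3 | B 3-6 | A 6-11 | D 11-17 | C 17-24 | F 24-42 |
Completion: A=11  B=6  C=24  D=17  E=1  F=42
Turnaround times: A=10, B=3, C=16, D=11, E=1, F=36
Average turnaround = (10+3+16+11+1+36) / 6 = 77/6 = 12.83

12.83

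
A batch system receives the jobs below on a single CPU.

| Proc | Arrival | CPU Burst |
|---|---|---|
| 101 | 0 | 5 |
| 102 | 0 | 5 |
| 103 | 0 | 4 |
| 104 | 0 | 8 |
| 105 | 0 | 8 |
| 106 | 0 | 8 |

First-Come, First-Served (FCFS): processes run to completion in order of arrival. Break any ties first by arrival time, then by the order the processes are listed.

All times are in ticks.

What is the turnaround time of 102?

Timeline: | 101 0-5 | 102 5-10 | 103 10-14 | 104 14-22 | 105 22-30 | 106 30-38 |
Completion: 101=5  102=10  103=14  104=22  105=30  106=38
Turnaround(102) = completion − arrival = 10 − 0 = 10

10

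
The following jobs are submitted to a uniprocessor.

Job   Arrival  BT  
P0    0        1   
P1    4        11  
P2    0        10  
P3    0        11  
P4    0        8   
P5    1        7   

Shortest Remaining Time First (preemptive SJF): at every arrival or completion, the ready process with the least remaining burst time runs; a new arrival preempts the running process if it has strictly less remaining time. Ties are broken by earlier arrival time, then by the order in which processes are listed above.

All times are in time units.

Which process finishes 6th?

Schedule: | P0 0-1 | P5 1-8 | P4 8-16 | P2 16-26 | P3 26-37 | P1 37-48 |
Completion: P0=1  P1=48  P2=26  P3=37  P4=16  P5=8
Turnaround (C−A): P0=1  P1=44  P2=26  P3=37  P4=16  P5=7
Finish order: P0 → P5 → P4 → P2 → P3 → P1

P1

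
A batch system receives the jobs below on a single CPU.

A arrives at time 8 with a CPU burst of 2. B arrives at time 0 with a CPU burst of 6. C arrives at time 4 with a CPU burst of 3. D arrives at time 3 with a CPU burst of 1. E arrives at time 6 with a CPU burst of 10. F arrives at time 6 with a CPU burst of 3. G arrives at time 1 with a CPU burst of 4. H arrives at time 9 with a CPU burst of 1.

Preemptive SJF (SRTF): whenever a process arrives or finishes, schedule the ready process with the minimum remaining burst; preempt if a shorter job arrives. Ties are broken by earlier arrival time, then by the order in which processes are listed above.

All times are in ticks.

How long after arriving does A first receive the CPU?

Timeline: | B 0-1 | G 1-3 | D 3-4 | G 4-6 | C 6-9 | H 9-10 | A 10-12 | F 12-15 | B 15-20 | E 20-30 |
Completion: A=12  B=20  C=9  D=4  E=30  F=15  G=6  H=10
Response(A) = first start − arrival = 10 − 8 = 2

2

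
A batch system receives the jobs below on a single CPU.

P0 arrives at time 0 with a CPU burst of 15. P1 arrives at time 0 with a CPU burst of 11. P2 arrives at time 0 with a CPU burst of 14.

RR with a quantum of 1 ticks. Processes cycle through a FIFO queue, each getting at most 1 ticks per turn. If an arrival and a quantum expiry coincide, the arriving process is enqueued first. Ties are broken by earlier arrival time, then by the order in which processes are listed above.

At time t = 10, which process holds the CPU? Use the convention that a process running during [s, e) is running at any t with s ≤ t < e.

P1

Timeline: | P0 0-1 | P1 1-2 | P2 2-3 | P0 3-4 | P1 4-5 | P2 5-6 | P0 6-7 | P1 7-8 | P2 8-9 | P0 9-10 | P1 10-11 | P2 11-12 | P0 12-13 | P1 13-14 | P2 14-15 | P0 15-16 | P1 16-17 | P2 17-18 | P0 18-19 | P1 19-20 | P2 20-21 | P0 21-22 | P1 22-23 | P2 23-24 | P0 24-25 | P1 25-26 | P2 26-27 | P0 27-28 | P1 28-29 | P2 29-30 | P0 30-31 | P1 31-32 | P2 32-33 | P0 33-34 | P2 34-35 | P0 35-36 | P2 36-37 | P0 37-38 | P2 38-39 | P0 39-40 |
Completion: P0=40  P1=32  P2=39
Turnaround (C−A): P0=40  P1=32  P2=39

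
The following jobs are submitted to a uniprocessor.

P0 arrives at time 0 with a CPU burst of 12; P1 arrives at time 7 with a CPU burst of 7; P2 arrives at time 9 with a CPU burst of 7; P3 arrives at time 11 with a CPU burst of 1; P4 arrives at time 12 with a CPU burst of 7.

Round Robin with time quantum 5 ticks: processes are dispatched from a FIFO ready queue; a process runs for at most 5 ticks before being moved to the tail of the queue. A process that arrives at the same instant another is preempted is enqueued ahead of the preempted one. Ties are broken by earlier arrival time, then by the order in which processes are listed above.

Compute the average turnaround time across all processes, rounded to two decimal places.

20.40

Gantt: | P0 0-10 | P1 10-15 | P2 15-20 | P0 20-22 | P3 22-23 | P4 23-28 | P1 28-30 | P2 30-32 | P4 32-34 |
Completion: P0=22  P1=30  P2=32  P3=23  P4=34
Turnaround (C−A): P0=22  P1=23  P2=23  P3=12  P4=22
Turnaround times: P0=22, P1=23, P2=23, P3=12, P4=22
Average turnaround = (22+23+23+12+22) / 5 = 102/5 = 20.40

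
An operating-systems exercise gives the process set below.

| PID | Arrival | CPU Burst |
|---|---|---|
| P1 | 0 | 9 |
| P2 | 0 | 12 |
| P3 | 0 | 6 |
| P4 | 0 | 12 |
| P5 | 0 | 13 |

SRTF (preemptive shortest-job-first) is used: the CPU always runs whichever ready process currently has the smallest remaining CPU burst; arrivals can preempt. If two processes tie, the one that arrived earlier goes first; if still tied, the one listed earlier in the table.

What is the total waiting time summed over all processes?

87

Gantt: | P3 0-6 | P1 6-15 | P2 15-27 | P4 27-39 | P5 39-52 |
Completion: P1=15  P2=27  P3=6  P4=39  P5=52
Turnaround (C−A): P1=15  P2=27  P3=6  P4=39  P5=52
Waiting = turnaround − burst: P1=6, P2=15, P3=0, P4=27, P5=39
Total waiting = 6 + 15 + 0 + 27 + 39 = 87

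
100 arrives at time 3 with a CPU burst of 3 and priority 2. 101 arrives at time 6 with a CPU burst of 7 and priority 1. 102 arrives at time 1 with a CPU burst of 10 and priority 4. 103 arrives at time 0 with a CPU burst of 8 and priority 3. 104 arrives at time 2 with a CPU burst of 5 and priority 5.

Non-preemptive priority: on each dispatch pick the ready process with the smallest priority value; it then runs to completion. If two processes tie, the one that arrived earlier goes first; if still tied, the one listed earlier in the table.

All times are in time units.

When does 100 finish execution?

Schedule: | 103 0-8 | 101 8-15 | 100 15-18 | 102 18-28 | 104 28-33 |
Completion: 100=18  101=15  102=28  103=8  104=33

18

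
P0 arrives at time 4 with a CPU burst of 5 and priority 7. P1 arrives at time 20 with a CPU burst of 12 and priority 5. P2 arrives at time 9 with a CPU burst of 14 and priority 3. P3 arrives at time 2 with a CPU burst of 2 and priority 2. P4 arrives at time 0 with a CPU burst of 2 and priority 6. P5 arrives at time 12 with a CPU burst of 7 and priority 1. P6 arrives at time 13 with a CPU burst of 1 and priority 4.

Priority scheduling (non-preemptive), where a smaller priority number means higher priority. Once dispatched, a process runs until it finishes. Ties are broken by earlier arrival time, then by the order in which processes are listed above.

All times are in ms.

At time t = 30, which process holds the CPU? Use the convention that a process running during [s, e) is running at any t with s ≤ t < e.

Gantt: | P4 0-2 | P3 2-4 | P0 4-9 | P2 9-23 | P5 23-30 | P6 30-31 | P1 31-43 |
Completion: P0=9  P1=43  P2=23  P3=4  P4=2  P5=30  P6=31

P6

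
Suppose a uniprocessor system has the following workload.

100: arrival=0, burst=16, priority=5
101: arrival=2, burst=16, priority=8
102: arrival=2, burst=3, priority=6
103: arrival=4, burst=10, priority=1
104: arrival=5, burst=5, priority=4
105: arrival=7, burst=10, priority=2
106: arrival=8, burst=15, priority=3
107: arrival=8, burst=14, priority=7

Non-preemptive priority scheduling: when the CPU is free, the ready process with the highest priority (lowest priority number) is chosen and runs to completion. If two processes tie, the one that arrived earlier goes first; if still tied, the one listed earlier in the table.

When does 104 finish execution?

Timeline: | 100 0-16 | 103 16-26 | 105 26-36 | 106 36-51 | 104 51-56 | 102 56-59 | 107 59-73 | 101 73-89 |
Completion: 100=16  101=89  102=59  103=26  104=56  105=36  106=51  107=73

56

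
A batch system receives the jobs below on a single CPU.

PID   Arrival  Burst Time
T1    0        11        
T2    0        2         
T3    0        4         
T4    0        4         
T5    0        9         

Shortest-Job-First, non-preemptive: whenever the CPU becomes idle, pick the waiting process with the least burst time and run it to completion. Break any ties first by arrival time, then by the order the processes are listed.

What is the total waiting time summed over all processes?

Timeline: | T2 0-2 | T3 2-6 | T4 6-10 | T5 10-19 | T1 19-30 |
Completion: T1=30  T2=2  T3=6  T4=10  T5=19
Turnaround (C−A): T1=30  T2=2  T3=6  T4=10  T5=19
Waiting = turnaround − burst: T1=19, T2=0, T3=2, T4=6, T5=10
Total waiting = 19 + 0 + 2 + 6 + 10 = 37

37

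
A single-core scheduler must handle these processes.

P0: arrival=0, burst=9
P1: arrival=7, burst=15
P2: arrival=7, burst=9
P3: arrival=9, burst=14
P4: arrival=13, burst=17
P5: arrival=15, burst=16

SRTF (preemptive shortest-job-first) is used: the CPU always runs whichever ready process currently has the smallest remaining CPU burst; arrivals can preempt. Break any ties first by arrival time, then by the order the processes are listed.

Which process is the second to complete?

P2

Timeline: | P0 0-9 | P2 9-18 | P3 18-32 | P1 32-47 | P5 47-63 | P4 63-80 |
Completion: P0=9  P1=47  P2=18  P3=32  P4=80  P5=63
Turnaround (C−A): P0=9  P1=40  P2=11  P3=23  P4=67  P5=48
Finish order: P0 → P2 → P3 → P1 → P5 → P4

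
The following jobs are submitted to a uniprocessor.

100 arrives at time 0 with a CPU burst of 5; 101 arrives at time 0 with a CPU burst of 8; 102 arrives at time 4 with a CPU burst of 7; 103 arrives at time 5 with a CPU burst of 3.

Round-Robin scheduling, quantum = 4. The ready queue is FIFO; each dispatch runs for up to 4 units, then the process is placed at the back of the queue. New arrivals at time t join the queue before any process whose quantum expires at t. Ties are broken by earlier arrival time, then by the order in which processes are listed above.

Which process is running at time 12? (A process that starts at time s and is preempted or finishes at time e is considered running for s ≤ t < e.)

Gantt: | 100 0-4 | 101 4-8 | 102 8-12 | 100 12-13 | 103 13-16 | 101 16-20 | 102 20-23 |
Completion: 100=13  101=20  102=23  103=16

100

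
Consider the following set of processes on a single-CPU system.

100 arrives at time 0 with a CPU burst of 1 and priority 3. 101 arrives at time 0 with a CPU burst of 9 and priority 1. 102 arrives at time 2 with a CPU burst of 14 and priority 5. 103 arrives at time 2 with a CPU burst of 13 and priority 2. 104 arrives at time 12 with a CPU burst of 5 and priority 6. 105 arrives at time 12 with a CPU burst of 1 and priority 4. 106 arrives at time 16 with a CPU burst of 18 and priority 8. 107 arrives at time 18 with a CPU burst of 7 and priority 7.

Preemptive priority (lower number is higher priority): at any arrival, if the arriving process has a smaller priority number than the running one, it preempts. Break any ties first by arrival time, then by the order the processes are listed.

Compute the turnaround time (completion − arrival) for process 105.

Gantt: | 101 0-9 | 103 9-22 | 100 22-23 | 105 23-24 | 102 24-38 | 104 38-43 | 107 43-50 | 106 50-68 |
Completion: 100=23  101=9  102=38  103=22  104=43  105=24  106=68  107=50
Turnaround (C−A): 100=23  101=9  102=36  103=20  104=31  105=12  106=52  107=32
Turnaround(105) = completion − arrival = 24 − 12 = 12

12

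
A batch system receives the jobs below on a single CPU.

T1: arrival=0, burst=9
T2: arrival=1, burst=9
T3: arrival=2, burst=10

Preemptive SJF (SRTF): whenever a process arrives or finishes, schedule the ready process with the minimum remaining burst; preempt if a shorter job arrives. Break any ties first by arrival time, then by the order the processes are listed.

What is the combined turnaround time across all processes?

Schedule: | T1 0-9 | T2 9-18 | T3 18-28 |
Completion: T1=9  T2=18  T3=28
Turnaround = completion − arrival: T1=9, T2=17, T3=26
Total turnaround = 9 + 17 + 26 = 52

52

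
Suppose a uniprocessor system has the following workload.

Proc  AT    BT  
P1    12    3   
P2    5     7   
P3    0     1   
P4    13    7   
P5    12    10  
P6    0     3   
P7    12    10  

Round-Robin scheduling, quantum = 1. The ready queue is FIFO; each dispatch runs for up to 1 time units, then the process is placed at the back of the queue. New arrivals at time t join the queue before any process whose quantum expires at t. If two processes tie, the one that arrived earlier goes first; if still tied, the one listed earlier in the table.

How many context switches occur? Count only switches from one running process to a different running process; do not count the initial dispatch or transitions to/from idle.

31

Gantt: | P3 0-1 | P6 1-4 | idle 4-5 | P2 5-12 | P1 12-13 | P5 13-14 | P7 14-15 | P4 15-16 | P1 16-17 | P5 17-18 | P7 18-19 | P4 19-20 | P1 20-21 | P5 21-22 | P7 22-23 | P4 23-24 | P5 24-25 | P7 25-26 | P4 26-27 | P5 27-28 | P7 28-29 | P4 29-30 | P5 30-31 | P7 31-32 | P4 32-33 | P5 33-34 | P7 34-35 | P4 35-36 | P5 36-37 | P7 37-38 | P5 38-39 | P7 39-40 | P5 40-41 | P7 41-42 |
Completion: P1=21  P2=12  P3=1  P4=36  P5=41  P6=4  P7=42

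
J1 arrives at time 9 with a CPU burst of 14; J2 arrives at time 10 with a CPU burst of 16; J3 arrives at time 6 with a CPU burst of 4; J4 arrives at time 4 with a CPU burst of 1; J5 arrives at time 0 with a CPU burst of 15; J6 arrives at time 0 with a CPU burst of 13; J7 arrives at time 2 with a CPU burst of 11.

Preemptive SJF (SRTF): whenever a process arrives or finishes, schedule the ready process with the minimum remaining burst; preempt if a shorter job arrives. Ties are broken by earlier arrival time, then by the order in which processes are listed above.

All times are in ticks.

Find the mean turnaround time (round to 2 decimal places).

Gantt: | J6 0-4 | J4 4-5 | J6 5-6 | J3 6-10 | J6 10-18 | J7 18-29 | J1 29-43 | J5 43-58 | J2 58-74 |
Completion: J1=43  J2=74  J3=10  J4=5  J5=58  J6=18  J7=29
Turnaround (C−A): J1=34  J2=64  J3=4  J4=1  J5=58  J6=18  J7=27
Turnaround times: J1=34, J2=64, J3=4, J4=1, J5=58, J6=18, J7=27
Average turnaround = (34+64+4+1+58+18+27) / 7 = 206/7 = 29.43

29.43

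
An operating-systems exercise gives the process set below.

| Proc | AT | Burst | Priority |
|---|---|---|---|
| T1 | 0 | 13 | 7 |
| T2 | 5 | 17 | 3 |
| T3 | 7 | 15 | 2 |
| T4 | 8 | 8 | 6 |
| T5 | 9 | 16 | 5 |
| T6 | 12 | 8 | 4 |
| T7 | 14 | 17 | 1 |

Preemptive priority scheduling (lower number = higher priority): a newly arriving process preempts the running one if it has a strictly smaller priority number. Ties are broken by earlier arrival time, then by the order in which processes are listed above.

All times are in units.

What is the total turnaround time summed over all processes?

389

Timeline: | T1 0-5 | T2 5-7 | T3 7-14 | T7 14-31 | T3 31-39 | T2 39-54 | T6 54-62 | T5 62-78 | T4 78-86 | T1 86-94 |
Completion: T1=94  T2=54  T3=39  T4=86  T5=78  T6=62  T7=31
Turnaround (C−A): T1=94  T2=49  T3=32  T4=78  T5=69  T6=50  T7=17
Turnaround = completion − arrival: T1=94, T2=49, T3=32, T4=78, T5=69, T6=50, T7=17
Total turnaround = 94 + 49 + 32 + 78 + 69 + 50 + 17 = 389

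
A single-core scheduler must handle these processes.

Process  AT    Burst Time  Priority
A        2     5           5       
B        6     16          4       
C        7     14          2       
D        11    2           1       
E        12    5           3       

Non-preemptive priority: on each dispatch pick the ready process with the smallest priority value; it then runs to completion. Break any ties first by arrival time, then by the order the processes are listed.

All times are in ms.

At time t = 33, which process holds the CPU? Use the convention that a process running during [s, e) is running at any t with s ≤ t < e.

B

Timeline: | idle 0-2 | A 2-7 | C 7-21 | D 21-23 | E 23-28 | B 28-44 |
Completion: A=7  B=44  C=21  D=23  E=28
Turnaround (C−A): A=5  B=38  C=14  D=12  E=16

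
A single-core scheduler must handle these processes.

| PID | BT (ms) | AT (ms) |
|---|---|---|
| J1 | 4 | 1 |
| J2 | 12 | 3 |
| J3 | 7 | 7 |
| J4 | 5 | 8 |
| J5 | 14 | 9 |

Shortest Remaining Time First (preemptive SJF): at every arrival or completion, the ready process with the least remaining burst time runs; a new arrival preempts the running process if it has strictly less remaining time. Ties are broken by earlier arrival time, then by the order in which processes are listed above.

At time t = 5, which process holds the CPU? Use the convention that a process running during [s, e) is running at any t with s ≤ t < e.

Gantt: | idle 0-1 | J1 1-5 | J2 5-7 | J3 7-8 | J4 8-13 | J3 13-19 | J2 19-29 | J5 29-43 |
Completion: J1=5  J2=29  J3=19  J4=13  J5=43

J2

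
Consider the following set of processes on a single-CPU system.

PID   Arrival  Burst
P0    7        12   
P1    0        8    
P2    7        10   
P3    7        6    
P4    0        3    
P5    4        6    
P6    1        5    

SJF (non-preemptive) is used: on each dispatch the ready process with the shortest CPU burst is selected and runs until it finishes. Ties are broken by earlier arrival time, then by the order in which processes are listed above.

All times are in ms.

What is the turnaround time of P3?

13

Gantt: | P4 0-3 | P6 3-8 | P5 8-14 | P3 14-20 | P1 20-28 | P2 28-38 | P0 38-50 |
Completion: P0=50  P1=28  P2=38  P3=20  P4=3  P5=14  P6=8
Turnaround (C−A): P0=43  P1=28  P2=31  P3=13  P4=3  P5=10  P6=7
Turnaround(P3) = completion − arrival = 20 − 7 = 13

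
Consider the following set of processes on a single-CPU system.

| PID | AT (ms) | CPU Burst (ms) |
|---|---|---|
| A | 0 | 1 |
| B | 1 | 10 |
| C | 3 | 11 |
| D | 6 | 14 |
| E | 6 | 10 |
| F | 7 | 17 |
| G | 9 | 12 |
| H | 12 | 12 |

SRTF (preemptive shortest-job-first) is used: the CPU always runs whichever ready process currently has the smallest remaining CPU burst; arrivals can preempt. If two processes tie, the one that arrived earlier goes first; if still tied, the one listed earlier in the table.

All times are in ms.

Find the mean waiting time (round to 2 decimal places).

Gantt: | A 0-1 | B 1-11 | E 11-21 | C 21-32 | G 32-44 | H 44-56 | D 56-70 | F 70-87 |
Completion: A=1  B=11  C=32  D=70  E=21  F=87  G=44  H=56
Waiting times: A=0, B=0, C=18, D=50, E=5, F=63, G=23, H=32
Average waiting = (0+0+18+50+5+63+23+32) / 8 = 191/8 = 23.88

23.88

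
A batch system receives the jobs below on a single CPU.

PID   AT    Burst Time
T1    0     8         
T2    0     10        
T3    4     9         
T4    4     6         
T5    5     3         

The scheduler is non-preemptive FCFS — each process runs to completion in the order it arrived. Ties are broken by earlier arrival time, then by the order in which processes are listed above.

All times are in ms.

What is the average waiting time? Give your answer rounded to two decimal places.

14.60

Gantt: | T1 0-8 | T2 8-18 | T3 18-27 | T4 27-33 | T5 33-36 |
Completion: T1=8  T2=18  T3=27  T4=33  T5=36
Waiting times: T1=0, T2=8, T3=14, T4=23, T5=28
Average waiting = (0+8+14+23+28) / 5 = 73/5 = 14.60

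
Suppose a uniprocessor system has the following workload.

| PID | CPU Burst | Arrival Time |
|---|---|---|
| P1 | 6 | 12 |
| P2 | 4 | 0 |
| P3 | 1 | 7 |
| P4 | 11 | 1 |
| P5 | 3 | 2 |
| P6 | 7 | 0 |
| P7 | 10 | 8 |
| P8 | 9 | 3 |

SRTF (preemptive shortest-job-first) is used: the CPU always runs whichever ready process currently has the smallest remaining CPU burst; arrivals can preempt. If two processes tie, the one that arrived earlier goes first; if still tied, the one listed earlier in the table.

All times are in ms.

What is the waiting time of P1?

3

Gantt: | P2 0-4 | P5 4-7 | P3 7-8 | P6 8-15 | P1 15-21 | P8 21-30 | P7 30-40 | P4 40-51 |
Completion: P1=21  P2=4  P3=8  P4=51  P5=7  P6=15  P7=40  P8=30
Waiting(P1) = turnaround − burst = 9 − 6 = 3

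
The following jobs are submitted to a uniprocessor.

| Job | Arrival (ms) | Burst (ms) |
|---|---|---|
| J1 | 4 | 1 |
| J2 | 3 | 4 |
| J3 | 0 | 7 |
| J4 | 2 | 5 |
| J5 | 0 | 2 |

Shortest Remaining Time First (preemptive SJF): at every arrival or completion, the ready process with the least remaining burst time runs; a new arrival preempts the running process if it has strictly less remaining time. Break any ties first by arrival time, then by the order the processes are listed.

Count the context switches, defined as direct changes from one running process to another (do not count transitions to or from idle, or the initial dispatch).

Schedule: | J5 0-2 | J4 2-4 | J1 4-5 | J4 5-8 | J2 8-12 | J3 12-19 |
Completion: J1=5  J2=12  J3=19  J4=8  J5=2

5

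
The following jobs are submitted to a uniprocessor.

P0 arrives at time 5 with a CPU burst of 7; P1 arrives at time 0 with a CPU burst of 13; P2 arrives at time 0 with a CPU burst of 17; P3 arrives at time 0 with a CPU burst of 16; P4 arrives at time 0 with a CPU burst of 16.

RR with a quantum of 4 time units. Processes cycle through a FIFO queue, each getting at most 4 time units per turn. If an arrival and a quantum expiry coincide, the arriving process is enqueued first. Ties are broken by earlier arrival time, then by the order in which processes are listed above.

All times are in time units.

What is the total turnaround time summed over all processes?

295

Gantt: | P1 0-4 | P2 4-8 | P3 8-12 | P4 12-16 | P1 16-20 | P0 20-24 | P2 24-28 | P3 28-32 | P4 32-36 | P1 36-40 | P0 40-43 | P2 43-47 | P3 47-51 | P4 51-55 | P1 55-56 | P2 56-60 | P3 60-64 | P4 64-68 | P2 68-69 |
Completion: P0=43  P1=56  P2=69  P3=64  P4=68
Turnaround = completion − arrival: P0=38, P1=56, P2=69, P3=64, P4=68
Total turnaround = 38 + 56 + 69 + 64 + 68 = 295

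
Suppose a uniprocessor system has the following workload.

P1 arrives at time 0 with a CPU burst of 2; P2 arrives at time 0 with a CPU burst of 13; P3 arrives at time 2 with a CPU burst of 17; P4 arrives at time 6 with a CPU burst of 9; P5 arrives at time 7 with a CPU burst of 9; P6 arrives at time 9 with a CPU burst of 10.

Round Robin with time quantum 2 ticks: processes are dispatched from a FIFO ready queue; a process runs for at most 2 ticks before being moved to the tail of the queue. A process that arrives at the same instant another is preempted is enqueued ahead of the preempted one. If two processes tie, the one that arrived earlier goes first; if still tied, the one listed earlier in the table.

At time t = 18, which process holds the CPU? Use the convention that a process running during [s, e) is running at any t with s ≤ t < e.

Gantt: | P1 0-2 | P2 2-4 | P3 4-6 | P2 6-8 | P4 8-10 | P3 10-12 | P5 12-14 | P2 14-16 | P6 16-18 | P4 18-20 | P3 20-22 | P5 22-24 | P2 24-26 | P6 26-28 | P4 28-30 | P3 30-32 | P5 32-34 | P2 34-36 | P6 36-38 | P4 38-40 | P3 40-42 | P5 42-44 | P2 44-46 | P6 46-48 | P4 48-49 | P3 49-51 | P5 51-52 | P2 52-53 | P6 53-55 | P3 55-60 |
Completion: P1=2  P2=53  P3=60  P4=49  P5=52  P6=55

P4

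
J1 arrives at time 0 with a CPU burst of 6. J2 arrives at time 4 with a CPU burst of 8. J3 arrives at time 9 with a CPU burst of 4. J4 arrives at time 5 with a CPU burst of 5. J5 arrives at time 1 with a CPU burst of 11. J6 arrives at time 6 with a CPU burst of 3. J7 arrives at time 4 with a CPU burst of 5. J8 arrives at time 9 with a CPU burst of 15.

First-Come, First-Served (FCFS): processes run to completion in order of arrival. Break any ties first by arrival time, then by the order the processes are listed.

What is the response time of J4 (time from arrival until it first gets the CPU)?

25

Timeline: | J1 0-6 | J5 6-17 | J2 17-25 | J7 25-30 | J4 30-35 | J6 35-38 | J3 38-42 | J8 42-57 |
Completion: J1=6  J2=25  J3=42  J4=35  J5=17  J6=38  J7=30  J8=57
Response(J4) = first start − arrival = 30 − 5 = 25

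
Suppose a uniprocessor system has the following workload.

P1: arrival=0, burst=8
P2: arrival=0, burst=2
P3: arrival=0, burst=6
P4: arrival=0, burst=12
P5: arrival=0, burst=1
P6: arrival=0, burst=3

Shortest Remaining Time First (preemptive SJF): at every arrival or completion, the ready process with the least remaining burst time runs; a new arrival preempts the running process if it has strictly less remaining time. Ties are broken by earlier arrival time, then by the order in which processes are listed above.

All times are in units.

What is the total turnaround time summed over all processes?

74

Schedule: | P5 0-1 | P2 1-3 | P6 3-6 | P3 6-12 | P1 12-20 | P4 20-32 |
Completion: P1=20  P2=3  P3=12  P4=32  P5=1  P6=6
Turnaround = completion − arrival: P1=20, P2=3, P3=12, P4=32, P5=1, P6=6
Total turnaround = 20 + 3 + 12 + 32 + 1 + 6 = 74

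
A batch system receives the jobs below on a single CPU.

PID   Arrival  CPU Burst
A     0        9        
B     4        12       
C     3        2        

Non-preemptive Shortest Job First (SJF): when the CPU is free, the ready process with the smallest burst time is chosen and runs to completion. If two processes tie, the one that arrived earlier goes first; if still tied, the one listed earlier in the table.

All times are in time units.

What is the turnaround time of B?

19

Schedule: | A 0-9 | C 9-11 | B 11-23 |
Completion: A=9  B=23  C=11
Turnaround (C−A): A=9  B=19  C=8
Turnaround(B) = completion − arrival = 23 − 4 = 19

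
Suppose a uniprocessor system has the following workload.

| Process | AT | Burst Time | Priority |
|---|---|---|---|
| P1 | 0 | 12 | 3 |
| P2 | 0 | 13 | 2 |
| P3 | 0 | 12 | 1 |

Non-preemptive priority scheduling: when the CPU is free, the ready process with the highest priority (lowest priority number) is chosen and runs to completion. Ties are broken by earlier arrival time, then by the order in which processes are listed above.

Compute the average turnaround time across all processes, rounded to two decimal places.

24.67

Timeline: | P3 0-12 | P2 12-25 | P1 25-37 |
Completion: P1=37  P2=25  P3=12
Turnaround times: P1=37, P2=25, P3=12
Average turnaround = (37+25+12) / 3 = 74/3 = 24.67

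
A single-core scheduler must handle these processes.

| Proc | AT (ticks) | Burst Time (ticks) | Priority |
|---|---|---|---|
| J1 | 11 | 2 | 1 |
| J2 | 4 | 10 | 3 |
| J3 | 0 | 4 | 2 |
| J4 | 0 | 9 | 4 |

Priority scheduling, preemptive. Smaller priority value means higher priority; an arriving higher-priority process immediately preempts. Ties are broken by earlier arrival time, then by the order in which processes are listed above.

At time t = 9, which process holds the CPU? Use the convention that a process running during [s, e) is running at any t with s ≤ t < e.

J2

Timeline: | J3 0-4 | J2 4-11 | J1 11-13 | J2 13-16 | J4 16-25 |
Completion: J1=13  J2=16  J3=4  J4=25
Turnaround (C−A): J1=2  J2=12  J3=4  J4=25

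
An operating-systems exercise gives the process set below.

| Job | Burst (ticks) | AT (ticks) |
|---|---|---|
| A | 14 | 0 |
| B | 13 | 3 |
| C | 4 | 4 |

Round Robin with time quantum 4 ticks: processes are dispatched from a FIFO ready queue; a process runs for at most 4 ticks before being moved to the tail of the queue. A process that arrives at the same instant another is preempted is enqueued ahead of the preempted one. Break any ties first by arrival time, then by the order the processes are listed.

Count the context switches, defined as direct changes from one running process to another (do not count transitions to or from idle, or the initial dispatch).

8

Schedule: | A 0-4 | B 4-8 | C 8-12 | A 12-16 | B 16-20 | A 20-24 | B 24-28 | A 28-30 | B 30-31 |
Completion: A=30  B=31  C=12
Turnaround (C−A): A=30  B=28  C=8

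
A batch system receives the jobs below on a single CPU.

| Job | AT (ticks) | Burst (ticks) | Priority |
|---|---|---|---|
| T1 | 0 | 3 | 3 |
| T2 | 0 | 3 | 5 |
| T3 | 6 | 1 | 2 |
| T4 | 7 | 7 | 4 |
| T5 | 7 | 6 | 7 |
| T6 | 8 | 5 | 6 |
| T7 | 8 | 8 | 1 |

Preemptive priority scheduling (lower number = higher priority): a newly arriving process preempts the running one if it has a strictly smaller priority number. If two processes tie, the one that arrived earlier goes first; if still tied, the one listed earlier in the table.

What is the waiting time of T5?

Gantt: | T1 0-3 | T2 3-6 | T3 6-7 | T4 7-8 | T7 8-16 | T4 16-22 | T6 22-27 | T5 27-33 |
Completion: T1=3  T2=6  T3=7  T4=22  T5=33  T6=27  T7=16
Waiting(T5) = turnaround − burst = 26 − 6 = 20

20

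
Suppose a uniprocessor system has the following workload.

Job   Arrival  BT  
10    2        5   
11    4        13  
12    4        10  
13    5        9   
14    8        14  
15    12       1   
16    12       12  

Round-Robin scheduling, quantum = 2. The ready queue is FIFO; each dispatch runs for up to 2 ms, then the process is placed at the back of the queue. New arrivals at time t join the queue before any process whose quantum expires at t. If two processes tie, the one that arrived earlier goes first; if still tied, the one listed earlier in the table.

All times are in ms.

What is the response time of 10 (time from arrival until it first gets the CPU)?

0

Schedule: | idle 0-2 | 10 2-4 | 11 4-6 | 12 6-8 | 10 8-10 | 13 10-12 | 11 12-14 | 14 14-16 | 12 16-18 | 10 18-19 | 15 19-20 | 16 20-22 | 13 22-24 | 11 24-26 | 14 26-28 | 12 28-30 | 16 30-32 | 13 32-34 | 11 34-36 | 14 36-38 | 12 38-40 | 16 40-42 | 13 42-44 | 11 44-46 | 14 46-48 | 12 48-50 | 16 50-52 | 13 52-53 | 11 53-55 | 14 55-57 | 16 57-59 | 11 59-60 | 14 60-62 | 16 62-64 | 14 64-66 |
Completion: 10=19  11=60  12=50  13=53  14=66  15=20  16=64
Turnaround (C−A): 10=17  11=56  12=46  13=48  14=58  15=8  16=52
Response(10) = first start − arrival = 2 − 2 = 0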